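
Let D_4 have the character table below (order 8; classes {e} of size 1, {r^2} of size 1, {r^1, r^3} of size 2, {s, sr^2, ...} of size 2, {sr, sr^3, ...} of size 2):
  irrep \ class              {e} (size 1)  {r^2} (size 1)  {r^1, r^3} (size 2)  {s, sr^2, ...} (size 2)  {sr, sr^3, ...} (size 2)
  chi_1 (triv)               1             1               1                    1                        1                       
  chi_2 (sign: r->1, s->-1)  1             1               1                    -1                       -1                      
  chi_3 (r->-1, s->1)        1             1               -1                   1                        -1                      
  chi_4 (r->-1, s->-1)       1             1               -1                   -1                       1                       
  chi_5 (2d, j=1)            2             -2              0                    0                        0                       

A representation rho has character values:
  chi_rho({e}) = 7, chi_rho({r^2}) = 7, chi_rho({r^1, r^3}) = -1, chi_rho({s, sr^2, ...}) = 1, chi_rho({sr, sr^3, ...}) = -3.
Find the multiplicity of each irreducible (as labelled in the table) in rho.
Multiplicities: chi_1: 1, chi_2: 2, chi_3: 3, chi_4: 1, chi_5: 0.

Reasoning: Use <chi_rho, chi> = (1/|G|) sum_C |C| * chi_rho(C) * conj(chi(C)) with |G| = 8 for each irreducible chi in the table:
  <chi_rho, chi_1> = (1/8)[1*(7)*conj(1) + 1*(7)*conj(1) + 2*(-1)*conj(1) + 2*(1)*conj(1) + 2*(-3)*conj(1)]
      = (1/8)[(7) + (7) + (-2) + (2) + (-6)] = 8/8 = 1
  <chi_rho, chi_2> = (1/8)[1*(7)*conj(1) + 1*(7)*conj(1) + 2*(-1)*conj(1) + 2*(1)*conj(-1) + 2*(-3)*conj(-1)]
      = (1/8)[(7) + (7) + (-2) + (-2) + (6)] = 16/8 = 2
  <chi_rho, chi_3> = (1/8)[1*(7)*conj(1) + 1*(7)*conj(1) + 2*(-1)*conj(-1) + 2*(1)*conj(1) + 2*(-3)*conj(-1)]
      = (1/8)[(7) + (7) + (2) + (2) + (6)] = 24/8 = 3
  <chi_rho, chi_4> = (1/8)[1*(7)*conj(1) + 1*(7)*conj(1) + 2*(-1)*conj(-1) + 2*(1)*conj(-1) + 2*(-3)*conj(1)]
      = (1/8)[(7) + (7) + (2) + (-2) + (-6)] = 8/8 = 1
  <chi_rho, chi_5> = (1/8)[1*(7)*conj(2) + 1*(7)*conj(-2) + 2*(-1)*conj(0) + 2*(1)*conj(0) + 2*(-3)*conj(0)]
      = (1/8)[(14) + (-14) + (0) + (0) + (0)] = 0/8 = 0
Dimension check: dim(rho) = sum (mult * dim) = 1*1 + 2*1 + 3*1 + 1*1 + 0*2 = 7 = chi_rho(e) = 7.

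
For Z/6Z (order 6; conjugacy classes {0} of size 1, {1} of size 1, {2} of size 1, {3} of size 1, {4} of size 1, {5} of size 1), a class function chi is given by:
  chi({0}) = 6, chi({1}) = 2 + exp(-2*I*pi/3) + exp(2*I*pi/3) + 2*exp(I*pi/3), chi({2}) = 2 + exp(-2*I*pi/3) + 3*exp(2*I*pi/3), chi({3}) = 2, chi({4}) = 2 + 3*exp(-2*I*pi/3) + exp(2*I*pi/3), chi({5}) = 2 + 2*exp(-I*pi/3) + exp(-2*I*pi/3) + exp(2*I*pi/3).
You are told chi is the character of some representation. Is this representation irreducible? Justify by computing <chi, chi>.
Not irreducible (reducible): <chi, chi> = 10 > 1.

Why: <chi, chi> = (1/|G|) sum_C |C| * |chi(C)|^2 = (1/6)[1*|6|^2 + 1*|2 + exp(-2*I*pi/3) + exp(2*I*pi/3) + 2*exp(I*pi/3)|^2 + 1*|2 + exp(-2*I*pi/3) + 3*exp(2*I*pi/3)|^2 + 1*|2|^2 + 1*|2 + 3*exp(-2*I*pi/3) + exp(2*I*pi/3)|^2 + 1*|2 + 2*exp(-I*pi/3) + exp(-2*I*pi/3) + exp(2*I*pi/3)|^2]
  = (1/6)[(36) + (7) + (3) + (4) + (3) + (7)] = 60/6 = 10.
(Exp terms are combined using exp(i*s)*conj(exp(i*t)) = exp(i*(s-t)), and sums of them are collapsed using the identity that for every m > 1 the m distinct m-th roots of unity sum to 0, e.g. 1 + exp(2*I*pi/3) + exp(-2*I*pi/3) = 0.)
A character is irreducible iff <chi, chi> = 1, so this representation is reducible.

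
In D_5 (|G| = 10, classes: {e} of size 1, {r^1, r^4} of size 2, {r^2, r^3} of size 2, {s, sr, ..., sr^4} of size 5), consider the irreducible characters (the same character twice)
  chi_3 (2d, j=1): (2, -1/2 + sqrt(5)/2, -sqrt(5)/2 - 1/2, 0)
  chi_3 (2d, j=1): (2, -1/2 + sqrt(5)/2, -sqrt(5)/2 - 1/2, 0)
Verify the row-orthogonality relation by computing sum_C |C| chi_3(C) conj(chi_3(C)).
Sum = 10 = |G| = 10; so <chi_3, chi_3> = 1 (norm-1 confirms irreducibility).

Compute term by term over conjugacy classes (|C| * chi_3(C) * conj(chi_3(C))):
  1*(2)*conj(2) + 2*(-1/2 + sqrt(5)/2)*conj(-1/2 + sqrt(5)/2) + 2*(-sqrt(5)/2 - 1/2)*conj(-sqrt(5)/2 - 1/2) + 5*(0)*conj(0)
  = (4) + (3 - sqrt(5)) + (sqrt(5) + 3) + (0)
  = 10.
Dividing by |G| = 10 gives 10/10 = 1, matching the row-orthogonality relation <chi_3, chi_3> = [chi_3 = chi_3].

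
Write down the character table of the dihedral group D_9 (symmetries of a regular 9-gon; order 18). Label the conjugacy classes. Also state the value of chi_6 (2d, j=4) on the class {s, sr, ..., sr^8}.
Conjugacy classes: {e} of size 1, {r^1, r^8} of size 2, {r^2, r^7} of size 2, {r^3, r^6} of size 2, {r^4, r^5} of size 2, {s, sr, ..., sr^8} of size 9.
Character table:
  irrep \ class              {e} (size 1)  {r^1, r^8} (size 2)  {r^2, r^7} (size 2)  {r^3, r^6} (size 2)  {r^4, r^5} (size 2)  {s, sr, ..., sr^8} (size 9)
  chi_1 (triv)               1             1                    1                    1                    1                    1                          
  chi_2 (sign: r->1, s->-1)  1             1                    1                    1                    1                    -1                         
  chi_3 (2d, j=1)            2             2*cos(2*pi/9)        2*cos(4*pi/9)        -1                   -2*cos(pi/9)         0                          
  chi_4 (2d, j=2)            2             2*cos(4*pi/9)        -2*cos(pi/9)         -1                   2*cos(2*pi/9)        0                          
  chi_5 (2d, j=3)            2             -1                   -1                   2                    -1                   0                          
  chi_6 (2d, j=4)            2             -2*cos(pi/9)         2*cos(2*pi/9)        -1                   2*cos(4*pi/9)        0                          

Spot check: chi_6 (2d, j=4) on {s, sr, ..., sr^8} = 0.

Argument: D_9 has order 2*9 = 18 with 6 conjugacy classes, hence 6 irreducibles. Sum of squared dims 1 + 1 + 4 + 4 + 4 + 4 = 18 = |G|. Linear characters come from the abelianisation; the 2-dimensional irreps have character r^k -> 2*cos(2*pi*j*k/9), reflections -> 0.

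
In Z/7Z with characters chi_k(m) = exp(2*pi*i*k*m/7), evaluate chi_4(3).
chi_4(3) = zeta_7^12 = exp(-4*I*pi/7)

Derivation: chi_4(3) = zeta_7^(4*3) = zeta_7^12. Since zeta_7^7 = 1, this equals zeta_7^5 = exp(2*pi*i*5/7) = exp(-4*I*pi/7).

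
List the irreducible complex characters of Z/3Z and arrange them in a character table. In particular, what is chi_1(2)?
Character table of Z/3Z (irreps indexed chi_0,...,chi_2 with chi_k(m) = zeta_3^(k*m), zeta_3 = exp(2*pi*i/3)):
  irrep \ class  {0} (size 1)  {1} (size 1)    {2} (size 1)  
  chi_0          1             1               1             
  chi_1          1             exp(2*I*pi/3)   exp(-2*I*pi/3)
  chi_2          1             exp(-2*I*pi/3)  exp(2*I*pi/3) 

Spot check: chi_1(2) = zeta_3^(1*2) = zeta_3^2 = exp(-2*I*pi/3).

Details: Z/3Z is abelian, so all 3 irreducible complex representations are 1-dimensional. They are given by chi_k(m) = zeta_3^(k*m) for k = 0,...,2. Row orthogonality: sum_m chi_k(m) conj(chi_l(m)) = 3 * [k = l].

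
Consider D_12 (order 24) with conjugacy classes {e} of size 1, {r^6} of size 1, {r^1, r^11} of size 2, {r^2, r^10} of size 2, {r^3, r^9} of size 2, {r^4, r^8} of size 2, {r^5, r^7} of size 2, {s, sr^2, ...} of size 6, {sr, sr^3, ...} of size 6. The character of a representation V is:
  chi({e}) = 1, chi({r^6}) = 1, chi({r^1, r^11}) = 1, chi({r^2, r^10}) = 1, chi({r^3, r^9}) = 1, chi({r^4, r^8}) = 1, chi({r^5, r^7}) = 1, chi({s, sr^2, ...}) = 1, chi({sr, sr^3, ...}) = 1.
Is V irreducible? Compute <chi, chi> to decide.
Irreducible: <chi, chi> = 1.

Details: <chi, chi> = (1/|G|) sum_C |C| * |chi(C)|^2 = (1/24)[1*|1|^2 + 1*|1|^2 + 2*|1|^2 + 2*|1|^2 + 2*|1|^2 + 2*|1|^2 + 2*|1|^2 + 6*|1|^2 + 6*|1|^2]
  = (1/24)[(1) + (1) + (2) + (2) + (2) + (2) + (2) + (6) + (6)] = 24/24 = 1.
A character is irreducible iff <chi, chi> = 1, so this representation is irreducible.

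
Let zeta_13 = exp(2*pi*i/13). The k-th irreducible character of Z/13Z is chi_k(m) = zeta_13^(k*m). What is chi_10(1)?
chi_10(1) = zeta_13^10 = exp(-6*I*pi/13)

chi_10(1) = zeta_13^(10*1) = zeta_13^10. Since zeta_13^13 = 1, this equals zeta_13^10 = exp(2*pi*i*10/13) = exp(-6*I*pi/13).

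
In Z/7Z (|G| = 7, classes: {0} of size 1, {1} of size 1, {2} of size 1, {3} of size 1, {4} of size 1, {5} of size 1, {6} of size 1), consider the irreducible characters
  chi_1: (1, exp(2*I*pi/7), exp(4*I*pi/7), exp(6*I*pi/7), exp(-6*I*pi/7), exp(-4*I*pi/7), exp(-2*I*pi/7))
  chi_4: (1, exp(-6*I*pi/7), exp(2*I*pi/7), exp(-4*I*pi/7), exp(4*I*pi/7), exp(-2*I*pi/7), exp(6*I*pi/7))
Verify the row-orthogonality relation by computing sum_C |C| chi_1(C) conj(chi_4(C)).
Sum = 0; so <chi_1, chi_4> = 0 (distinct irreducibles are orthogonal).

Reasoning: Compute term by term over conjugacy classes (|C| * chi_1(C) * conj(chi_4(C))):
  1*(1)*conj(1) + 1*(exp(2*I*pi/7))*conj(exp(-6*I*pi/7)) + 1*(exp(4*I*pi/7))*conj(exp(2*I*pi/7)) + 1*(exp(6*I*pi/7))*conj(exp(-4*I*pi/7)) + 1*(exp(-6*I*pi/7))*conj(exp(4*I*pi/7)) + 1*(exp(-4*I*pi/7))*conj(exp(-2*I*pi/7)) + 1*(exp(-2*I*pi/7))*conj(exp(6*I*pi/7))
  = (1) + (exp(-6*I*pi/7)) + (exp(2*I*pi/7)) + (exp(-4*I*pi/7)) + (exp(4*I*pi/7)) + (exp(-2*I*pi/7)) + (exp(6*I*pi/7))
  = 0.
(Exp terms are combined using exp(i*s)*conj(exp(i*t)) = exp(i*(s-t)), and sums of them are collapsed using the identity that for every m > 1 the m distinct m-th roots of unity sum to 0, e.g. 1 + exp(2*I*pi/3) + exp(-2*I*pi/3) = 0.)
Dividing by |G| = 7 gives 0/7 = 0, matching the row-orthogonality relation <chi_1, chi_4> = [chi_1 = chi_4].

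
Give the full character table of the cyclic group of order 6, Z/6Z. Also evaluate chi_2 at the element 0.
Character table of Z/6Z (irreps indexed chi_0,...,chi_5 with chi_k(m) = zeta_6^(k*m), zeta_6 = exp(2*pi*i/6)):
  irrep \ class  {0} (size 1)  {1} (size 1)    {2} (size 1)    {3} (size 1)  {4} (size 1)    {5} (size 1)  
  chi_0          1             1               1               1             1               1             
  chi_1          1             exp(I*pi/3)     exp(2*I*pi/3)   -1            exp(-2*I*pi/3)  exp(-I*pi/3)  
  chi_2          1             exp(2*I*pi/3)   exp(-2*I*pi/3)  1             exp(2*I*pi/3)   exp(-2*I*pi/3)
  chi_3          1             -1              1               -1            1               -1            
  chi_4          1             exp(-2*I*pi/3)  exp(2*I*pi/3)   1             exp(-2*I*pi/3)  exp(2*I*pi/3) 
  chi_5          1             exp(-I*pi/3)    exp(-2*I*pi/3)  -1            exp(2*I*pi/3)   exp(I*pi/3)   

Spot check: chi_2(0) = zeta_6^(2*0) = zeta_6^0 = 1.

Derivation: Z/6Z is abelian, so all 6 irreducible complex representations are 1-dimensional. They are given by chi_k(m) = zeta_6^(k*m) for k = 0,...,5. Row orthogonality: sum_m chi_k(m) conj(chi_l(m)) = 6 * [k = l].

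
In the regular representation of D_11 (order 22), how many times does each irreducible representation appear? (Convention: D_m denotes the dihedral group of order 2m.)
Each irreducible V_i of dimension d_i appears with multiplicity d_i, i.e. rho_reg = (direct sum over all irreducibles V_i) d_i V_i. The irreducible dimensions for D_11 are 1, 1, 2, 2, 2, 2, 2: 2 irreducibles of dimension 1, each with multiplicity 1; 5 irreducibles of dimension 2, each with multiplicity 2. Total dimension 2*1*1 + 5*2*2 = 22 = |G|.

Solution. General theorem: in the regular representation of a finite group G, each irreducible appears with multiplicity equal to its dimension. Check: dim(rho_reg) = sum d_i^2 = 1 + 1 + 4 + 4 + 4 + 4 + 4 = 22 = |G|.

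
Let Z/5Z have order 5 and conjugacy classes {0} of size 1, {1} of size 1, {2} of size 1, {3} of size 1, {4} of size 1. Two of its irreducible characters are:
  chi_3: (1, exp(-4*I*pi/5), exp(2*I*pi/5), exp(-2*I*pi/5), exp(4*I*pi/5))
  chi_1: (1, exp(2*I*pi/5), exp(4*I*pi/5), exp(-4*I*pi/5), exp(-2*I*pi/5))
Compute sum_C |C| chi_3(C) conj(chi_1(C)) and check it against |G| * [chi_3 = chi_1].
Sum = 0; so <chi_3, chi_1> = 0 (distinct irreducibles are orthogonal).

Compute term by term over conjugacy classes (|C| * chi_3(C) * conj(chi_1(C))):
  1*(1)*conj(1) + 1*(exp(-4*I*pi/5))*conj(exp(2*I*pi/5)) + 1*(exp(2*I*pi/5))*conj(exp(4*I*pi/5)) + 1*(exp(-2*I*pi/5))*conj(exp(-4*I*pi/5)) + 1*(exp(4*I*pi/5))*conj(exp(-2*I*pi/5))
  = (1) + (exp(4*I*pi/5)) + (exp(-2*I*pi/5)) + (exp(2*I*pi/5)) + (exp(-4*I*pi/5))
  = 0.
(Exp terms are combined using exp(i*s)*conj(exp(i*t)) = exp(i*(s-t)), and sums of them are collapsed using the identity that for every m > 1 the m distinct m-th roots of unity sum to 0, e.g. 1 + exp(2*I*pi/3) + exp(-2*I*pi/3) = 0.)
Dividing by |G| = 5 gives 0/5 = 0, matching the row-orthogonality relation <chi_3, chi_1> = [chi_3 = chi_1].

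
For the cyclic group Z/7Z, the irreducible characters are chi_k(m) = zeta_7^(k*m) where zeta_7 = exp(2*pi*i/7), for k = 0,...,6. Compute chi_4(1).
chi_4(1) = zeta_7^4 = exp(-6*I*pi/7)

Working: chi_4(1) = zeta_7^(4*1) = zeta_7^4. Since zeta_7^7 = 1, this equals zeta_7^4 = exp(2*pi*i*4/7) = exp(-6*I*pi/7).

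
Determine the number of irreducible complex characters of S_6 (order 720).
11

Derivation: The number of irreducible complex representations of a finite group equals its number of conjugacy classes. Conjugacy classes in S_6 correspond to cycle types, i.e. partitions of 6; there are p(6) = 11 of them, so S_6 (order 720) has exactly 11 irreducible complex representations.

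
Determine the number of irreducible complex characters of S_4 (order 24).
5

The number of irreducible complex representations of a finite group equals its number of conjugacy classes. Conjugacy classes in S_4 correspond to cycle types, i.e. partitions of 4; there are p(4) = 5 of them, so S_4 (order 24) has exactly 5 irreducible complex representations.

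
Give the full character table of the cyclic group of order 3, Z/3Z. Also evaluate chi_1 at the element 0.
Character table of Z/3Z (irreps indexed chi_0,...,chi_2 with chi_k(m) = zeta_3^(k*m), zeta_3 = exp(2*pi*i/3)):
  irrep \ class  {0} (size 1)  {1} (size 1)    {2} (size 1)  
  chi_0          1             1               1             
  chi_1          1             exp(2*I*pi/3)   exp(-2*I*pi/3)
  chi_2          1             exp(-2*I*pi/3)  exp(2*I*pi/3) 

Spot check: chi_1(0) = zeta_3^(1*0) = zeta_3^0 = 1.

Derivation: Z/3Z is abelian, so all 3 irreducible complex representations are 1-dimensional. They are given by chi_k(m) = zeta_3^(k*m) for k = 0,...,2. Row orthogonality: sum_m chi_k(m) conj(chi_l(m)) = 3 * [k = l].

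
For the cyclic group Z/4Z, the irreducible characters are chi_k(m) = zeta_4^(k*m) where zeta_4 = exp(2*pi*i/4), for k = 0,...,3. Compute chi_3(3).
chi_3(3) = zeta_4^9 = I

Derivation: chi_3(3) = zeta_4^(3*3) = zeta_4^9. Since zeta_4^4 = 1, this equals zeta_4^1 = exp(2*pi*i*1/4) = I.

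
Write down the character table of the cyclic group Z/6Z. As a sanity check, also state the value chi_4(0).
Character table of Z/6Z (irreps indexed chi_0,...,chi_5 with chi_k(m) = zeta_6^(k*m), zeta_6 = exp(2*pi*i/6)):
  irrep \ class  {0} (size 1)  {1} (size 1)    {2} (size 1)    {3} (size 1)  {4} (size 1)    {5} (size 1)  
  chi_0          1             1               1               1             1               1             
  chi_1          1             exp(I*pi/3)     exp(2*I*pi/3)   -1            exp(-2*I*pi/3)  exp(-I*pi/3)  
  chi_2          1             exp(2*I*pi/3)   exp(-2*I*pi/3)  1             exp(2*I*pi/3)   exp(-2*I*pi/3)
  chi_3          1             -1              1               -1            1               -1            
  chi_4          1             exp(-2*I*pi/3)  exp(2*I*pi/3)   1             exp(-2*I*pi/3)  exp(2*I*pi/3) 
  chi_5          1             exp(-I*pi/3)    exp(-2*I*pi/3)  -1            exp(2*I*pi/3)   exp(I*pi/3)   

Spot check: chi_4(0) = zeta_6^(4*0) = zeta_6^0 = 1.

Details: Z/6Z is abelian, so all 6 irreducible complex representations are 1-dimensional. They are given by chi_k(m) = zeta_6^(k*m) for k = 0,...,5. Row orthogonality: sum_m chi_k(m) conj(chi_l(m)) = 6 * [k = l].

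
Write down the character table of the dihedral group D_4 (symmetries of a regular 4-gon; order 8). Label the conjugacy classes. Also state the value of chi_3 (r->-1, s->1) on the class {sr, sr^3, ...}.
Conjugacy classes: {e} of size 1, {r^2} of size 1, {r^1, r^3} of size 2, {s, sr^2, ...} of size 2, {sr, sr^3, ...} of size 2.
Character table:
  irrep \ class              {e} (size 1)  {r^2} (size 1)  {r^1, r^3} (size 2)  {s, sr^2, ...} (size 2)  {sr, sr^3, ...} (size 2)
  chi_1 (triv)               1             1               1                    1                        1                       
  chi_2 (sign: r->1, s->-1)  1             1               1                    -1                       -1                      
  chi_3 (r->-1, s->1)        1             1               -1                   1                        -1                      
  chi_4 (r->-1, s->-1)       1             1               -1                   -1                       1                       
  chi_5 (2d, j=1)            2             -2              0                    0                        0                       

Spot check: chi_3 (r->-1, s->1) on {sr, sr^3, ...} = -1.

Working: D_4 has order 2*4 = 8 with 5 conjugacy classes, hence 5 irreducibles. Sum of squared dims 1 + 1 + 1 + 1 + 4 = 8 = |G|. Linear characters come from the abelianisation; the 2-dimensional irreps have character r^k -> 2*cos(2*pi*j*k/4), reflections -> 0.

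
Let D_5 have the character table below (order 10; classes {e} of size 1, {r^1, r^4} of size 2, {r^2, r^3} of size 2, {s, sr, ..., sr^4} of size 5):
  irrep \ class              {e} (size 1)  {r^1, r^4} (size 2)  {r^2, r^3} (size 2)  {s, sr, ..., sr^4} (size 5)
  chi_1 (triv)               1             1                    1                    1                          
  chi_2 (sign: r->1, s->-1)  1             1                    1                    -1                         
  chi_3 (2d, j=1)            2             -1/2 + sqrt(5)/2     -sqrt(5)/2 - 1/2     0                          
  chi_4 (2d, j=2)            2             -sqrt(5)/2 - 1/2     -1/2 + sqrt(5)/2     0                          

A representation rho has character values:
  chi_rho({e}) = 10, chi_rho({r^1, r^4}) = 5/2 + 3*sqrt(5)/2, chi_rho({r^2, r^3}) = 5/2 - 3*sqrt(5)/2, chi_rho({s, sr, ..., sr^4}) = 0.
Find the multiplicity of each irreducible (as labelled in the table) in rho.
Multiplicities: chi_1: 2, chi_2: 2, chi_3: 3, chi_4: 0.

Reasoning: Use <chi_rho, chi> = (1/|G|) sum_C |C| * chi_rho(C) * conj(chi(C)) with |G| = 10 for each irreducible chi in the table:
  <chi_rho, chi_1> = (1/10)[1*(10)*conj(1) + 2*(5/2 + 3*sqrt(5)/2)*conj(1) + 2*(5/2 - 3*sqrt(5)/2)*conj(1) + 5*(0)*conj(1)]
      = (1/10)[(10) + (5 + 3*sqrt(5)) + (5 - 3*sqrt(5)) + (0)] = 20/10 = 2
  <chi_rho, chi_2> = (1/10)[1*(10)*conj(1) + 2*(5/2 + 3*sqrt(5)/2)*conj(1) + 2*(5/2 - 3*sqrt(5)/2)*conj(1) + 5*(0)*conj(-1)]
      = (1/10)[(10) + (5 + 3*sqrt(5)) + (5 - 3*sqrt(5)) + (0)] = 20/10 = 2
  <chi_rho, chi_3> = (1/10)[1*(10)*conj(2) + 2*(5/2 + 3*sqrt(5)/2)*conj(-1/2 + sqrt(5)/2) + 2*(5/2 - 3*sqrt(5)/2)*conj(-sqrt(5)/2 - 1/2) + 5*(0)*conj(0)]
      = (1/10)[(20) + (sqrt(5) + 5) + (5 - sqrt(5)) + (0)] = 30/10 = 3
  <chi_rho, chi_4> = (1/10)[1*(10)*conj(2) + 2*(5/2 + 3*sqrt(5)/2)*conj(-sqrt(5)/2 - 1/2) + 2*(5/2 - 3*sqrt(5)/2)*conj(-1/2 + sqrt(5)/2) + 5*(0)*conj(0)]
      = (1/10)[(20) + (-10 - 4*sqrt(5)) + (-10 + 4*sqrt(5)) + (0)] = 0/10 = 0
Dimension check: dim(rho) = sum (mult * dim) = 2*1 + 2*1 + 3*2 + 0*2 = 10 = chi_rho(e) = 10.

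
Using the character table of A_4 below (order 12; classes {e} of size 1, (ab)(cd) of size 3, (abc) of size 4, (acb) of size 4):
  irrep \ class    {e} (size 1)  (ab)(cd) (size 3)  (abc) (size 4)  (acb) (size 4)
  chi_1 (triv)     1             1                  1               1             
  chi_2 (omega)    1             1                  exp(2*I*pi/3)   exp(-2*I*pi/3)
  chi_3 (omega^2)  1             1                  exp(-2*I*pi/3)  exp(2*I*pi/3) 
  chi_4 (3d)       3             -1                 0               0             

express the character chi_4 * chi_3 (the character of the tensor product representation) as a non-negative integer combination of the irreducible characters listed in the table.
chi_4 tensor chi_3 = chi_4 (all other irreducibles have multiplicity 0).

Solution. The character of a tensor product is the pointwise product (chi_4 * chi_3)(C) = chi_4(C) * chi_3(C):
  {e}: (3)*(1), (ab)(cd): (-1)*(1), (abc): (0)*(exp(-2*I*pi/3)), (acb): (0)*(exp(2*I*pi/3))
so (chi_4 * chi_3) takes values
  {e} -> 3, (ab)(cd) -> -1, (abc) -> 0, (acb) -> 0.
Now take the inner product of this character with each irreducible chi from the table, <chi_4*chi_3, chi> = (1/12) sum_C |C| (chi_4*chi_3)(C) conj(chi(C)):
  <chi_4*chi_3, chi_1> = (1/12)[1*(3)*conj(1) + 3*(-1)*conj(1) + 4*(0)*conj(1) + 4*(0)*conj(1)]
      = (1/12)[(3) + (-3) + (0) + (0)] = 0/12 = 0
  <chi_4*chi_3, chi_2> = (1/12)[1*(3)*conj(1) + 3*(-1)*conj(1) + 4*(0)*conj(exp(2*I*pi/3)) + 4*(0)*conj(exp(-2*I*pi/3))]
      = (1/12)[(3) + (-3) + (0) + (0)] = 0/12 = 0
  <chi_4*chi_3, chi_3> = (1/12)[1*(3)*conj(1) + 3*(-1)*conj(1) + 4*(0)*conj(exp(-2*I*pi/3)) + 4*(0)*conj(exp(2*I*pi/3))]
      = (1/12)[(3) + (-3) + (0) + (0)] = 0/12 = 0
  <chi_4*chi_3, chi_4> = (1/12)[1*(3)*conj(3) + 3*(-1)*conj(-1) + 4*(0)*conj(0) + 4*(0)*conj(0)]
      = (1/12)[(9) + (3) + (0) + (0)] = 12/12 = 1
(Exp terms are combined using exp(i*s)*conj(exp(i*t)) = exp(i*(s-t)), and sums of them are collapsed using the identity that for every m > 1 the m distinct m-th roots of unity sum to 0, e.g. 1 + exp(2*I*pi/3) + exp(-2*I*pi/3) = 0.)
Hence the multiplicities are chi_4: 1. Dimension check: dim(chi_4)*dim(chi_3) = 3*1 = 3 and sum (mult * dim) = 1*3 = 3.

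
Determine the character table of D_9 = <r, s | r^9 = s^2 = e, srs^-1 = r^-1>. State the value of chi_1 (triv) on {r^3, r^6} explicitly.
Conjugacy classes: {e} of size 1, {r^1, r^8} of size 2, {r^2, r^7} of size 2, {r^3, r^6} of size 2, {r^4, r^5} of size 2, {s, sr, ..., sr^8} of size 9.
Character table:
  irrep \ class              {e} (size 1)  {r^1, r^8} (size 2)  {r^2, r^7} (size 2)  {r^3, r^6} (size 2)  {r^4, r^5} (size 2)  {s, sr, ..., sr^8} (size 9)
  chi_1 (triv)               1             1                    1                    1                    1                    1                          
  chi_2 (sign: r->1, s->-1)  1             1                    1                    1                    1                    -1                         
  chi_3 (2d, j=1)            2             2*cos(2*pi/9)        2*cos(4*pi/9)        -1                   -2*cos(pi/9)         0                          
  chi_4 (2d, j=2)            2             2*cos(4*pi/9)        -2*cos(pi/9)         -1                   2*cos(2*pi/9)        0                          
  chi_5 (2d, j=3)            2             -1                   -1                   2                    -1                   0                          
  chi_6 (2d, j=4)            2             -2*cos(pi/9)         2*cos(2*pi/9)        -1                   2*cos(4*pi/9)        0                          

Spot check: chi_1 (triv) on {r^3, r^6} = 1.

Derivation: D_9 has order 2*9 = 18 with 6 conjugacy classes, hence 6 irreducibles. Sum of squared dims 1 + 1 + 4 + 4 + 4 + 4 = 18 = |G|. Linear characters come from the abelianisation; the 2-dimensional irreps have character r^k -> 2*cos(2*pi*j*k/9), reflections -> 0.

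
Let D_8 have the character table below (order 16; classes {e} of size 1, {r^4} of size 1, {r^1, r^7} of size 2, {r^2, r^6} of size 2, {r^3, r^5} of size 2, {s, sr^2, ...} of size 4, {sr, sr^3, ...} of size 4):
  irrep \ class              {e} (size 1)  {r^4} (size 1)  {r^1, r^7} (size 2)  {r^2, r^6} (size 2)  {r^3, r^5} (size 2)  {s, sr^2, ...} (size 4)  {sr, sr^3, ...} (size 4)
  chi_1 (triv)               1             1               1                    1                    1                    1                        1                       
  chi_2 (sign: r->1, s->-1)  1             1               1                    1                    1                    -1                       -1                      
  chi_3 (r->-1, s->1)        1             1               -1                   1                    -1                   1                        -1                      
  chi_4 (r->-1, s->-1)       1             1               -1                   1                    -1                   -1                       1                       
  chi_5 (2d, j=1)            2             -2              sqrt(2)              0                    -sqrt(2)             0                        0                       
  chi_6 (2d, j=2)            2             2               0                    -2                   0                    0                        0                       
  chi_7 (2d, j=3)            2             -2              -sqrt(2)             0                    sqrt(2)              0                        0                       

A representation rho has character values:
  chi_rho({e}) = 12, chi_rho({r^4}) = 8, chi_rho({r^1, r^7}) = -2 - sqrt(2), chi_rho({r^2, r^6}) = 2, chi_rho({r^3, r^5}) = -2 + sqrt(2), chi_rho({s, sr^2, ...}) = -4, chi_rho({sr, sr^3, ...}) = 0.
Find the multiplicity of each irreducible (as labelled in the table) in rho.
Multiplicities: chi_1: 0, chi_2: 2, chi_3: 1, chi_4: 3, chi_5: 0, chi_6: 2, chi_7: 1.

Argument: Use <chi_rho, chi> = (1/|G|) sum_C |C| * chi_rho(C) * conj(chi(C)) with |G| = 16 for each irreducible chi in the table:
  <chi_rho, chi_1> = (1/16)[1*(12)*conj(1) + 1*(8)*conj(1) + 2*(-2 - sqrt(2))*conj(1) + 2*(2)*conj(1) + 2*(-2 + sqrt(2))*conj(1) + 4*(-4)*conj(1) + 4*(0)*conj(1)]
      = (1/16)[(12) + (8) + (-4 - 2*sqrt(2)) + (4) + (-4 + 2*sqrt(2)) + (-16) + (0)] = 0/16 = 0
  <chi_rho, chi_2> = (1/16)[1*(12)*conj(1) + 1*(8)*conj(1) + 2*(-2 - sqrt(2))*conj(1) + 2*(2)*conj(1) + 2*(-2 + sqrt(2))*conj(1) + 4*(-4)*conj(-1) + 4*(0)*conj(-1)]
      = (1/16)[(12) + (8) + (-4 - 2*sqrt(2)) + (4) + (-4 + 2*sqrt(2)) + (16) + (0)] = 32/16 = 2
  <chi_rho, chi_3> = (1/16)[1*(12)*conj(1) + 1*(8)*conj(1) + 2*(-2 - sqrt(2))*conj(-1) + 2*(2)*conj(1) + 2*(-2 + sqrt(2))*conj(-1) + 4*(-4)*conj(1) + 4*(0)*conj(-1)]
      = (1/16)[(12) + (8) + (2*sqrt(2) + 4) + (4) + (4 - 2*sqrt(2)) + (-16) + (0)] = 16/16 = 1
  <chi_rho, chi_4> = (1/16)[1*(12)*conj(1) + 1*(8)*conj(1) + 2*(-2 - sqrt(2))*conj(-1) + 2*(2)*conj(1) + 2*(-2 + sqrt(2))*conj(-1) + 4*(-4)*conj(-1) + 4*(0)*conj(1)]
      = (1/16)[(12) + (8) + (2*sqrt(2) + 4) + (4) + (4 - 2*sqrt(2)) + (16) + (0)] = 48/16 = 3
  <chi_rho, chi_5> = (1/16)[1*(12)*conj(2) + 1*(8)*conj(-2) + 2*(-2 - sqrt(2))*conj(sqrt(2)) + 2*(2)*conj(0) + 2*(-2 + sqrt(2))*conj(-sqrt(2)) + 4*(-4)*conj(0) + 4*(0)*conj(0)]
      = (1/16)[(24) + (-16) + (-4*sqrt(2) - 4) + (0) + (-4 + 4*sqrt(2)) + (0) + (0)] = 0/16 = 0
  <chi_rho, chi_6> = (1/16)[1*(12)*conj(2) + 1*(8)*conj(2) + 2*(-2 - sqrt(2))*conj(0) + 2*(2)*conj(-2) + 2*(-2 + sqrt(2))*conj(0) + 4*(-4)*conj(0) + 4*(0)*conj(0)]
      = (1/16)[(24) + (16) + (0) + (-8) + (0) + (0) + (0)] = 32/16 = 2
  <chi_rho, chi_7> = (1/16)[1*(12)*conj(2) + 1*(8)*conj(-2) + 2*(-2 - sqrt(2))*conj(-sqrt(2)) + 2*(2)*conj(0) + 2*(-2 + sqrt(2))*conj(sqrt(2)) + 4*(-4)*conj(0) + 4*(0)*conj(0)]
      = (1/16)[(24) + (-16) + (4 + 4*sqrt(2)) + (0) + (4 - 4*sqrt(2)) + (0) + (0)] = 16/16 = 1
Dimension check: dim(rho) = sum (mult * dim) = 0*1 + 2*1 + 1*1 + 3*1 + 0*2 + 2*2 + 1*2 = 12 = chi_rho(e) = 12.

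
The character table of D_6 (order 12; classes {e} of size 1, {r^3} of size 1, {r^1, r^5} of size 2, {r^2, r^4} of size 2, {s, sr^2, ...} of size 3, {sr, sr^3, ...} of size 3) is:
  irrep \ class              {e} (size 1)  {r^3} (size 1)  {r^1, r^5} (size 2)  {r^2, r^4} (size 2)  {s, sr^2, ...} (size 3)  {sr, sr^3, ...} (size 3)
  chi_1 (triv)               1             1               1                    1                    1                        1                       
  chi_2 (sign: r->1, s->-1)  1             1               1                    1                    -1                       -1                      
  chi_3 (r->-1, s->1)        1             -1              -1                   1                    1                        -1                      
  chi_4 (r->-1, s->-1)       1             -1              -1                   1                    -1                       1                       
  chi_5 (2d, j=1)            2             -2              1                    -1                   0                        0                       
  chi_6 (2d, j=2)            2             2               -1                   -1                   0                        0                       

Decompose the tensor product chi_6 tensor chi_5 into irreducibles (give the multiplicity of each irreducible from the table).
chi_6 tensor chi_5 = chi_3 + chi_4 + chi_5 (all other irreducibles have multiplicity 0).

Argument: The character of a tensor product is the pointwise product (chi_6 * chi_5)(C) = chi_6(C) * chi_5(C):
  {e}: (2)*(2), {r^3}: (2)*(-2), {r^1, r^5}: (-1)*(1), {r^2, r^4}: (-1)*(-1), {s, sr^2, ...}: (0)*(0), {sr, sr^3, ...}: (0)*(0)
so (chi_6 * chi_5) takes values
  {e} -> 4, {r^3} -> -4, {r^1, r^5} -> -1, {r^2, r^4} -> 1, {s, sr^2, ...} -> 0, {sr, sr^3, ...} -> 0.
Now take the inner product of this character with each irreducible chi from the table, <chi_6*chi_5, chi> = (1/12) sum_C |C| (chi_6*chi_5)(C) conj(chi(C)):
  <chi_6*chi_5, chi_1> = (1/12)[1*(4)*conj(1) + 1*(-4)*conj(1) + 2*(-1)*conj(1) + 2*(1)*conj(1) + 3*(0)*conj(1) + 3*(0)*conj(1)]
      = (1/12)[(4) + (-4) + (-2) + (2) + (0) + (0)] = 0/12 = 0
  <chi_6*chi_5, chi_2> = (1/12)[1*(4)*conj(1) + 1*(-4)*conj(1) + 2*(-1)*conj(1) + 2*(1)*conj(1) + 3*(0)*conj(-1) + 3*(0)*conj(-1)]
      = (1/12)[(4) + (-4) + (-2) + (2) + (0) + (0)] = 0/12 = 0
  <chi_6*chi_5, chi_3> = (1/12)[1*(4)*conj(1) + 1*(-4)*conj(-1) + 2*(-1)*conj(-1) + 2*(1)*conj(1) + 3*(0)*conj(1) + 3*(0)*conj(-1)]
      = (1/12)[(4) + (4) + (2) + (2) + (0) + (0)] = 12/12 = 1
  <chi_6*chi_5, chi_4> = (1/12)[1*(4)*conj(1) + 1*(-4)*conj(-1) + 2*(-1)*conj(-1) + 2*(1)*conj(1) + 3*(0)*conj(-1) + 3*(0)*conj(1)]
      = (1/12)[(4) + (4) + (2) + (2) + (0) + (0)] = 12/12 = 1
  <chi_6*chi_5, chi_5> = (1/12)[1*(4)*conj(2) + 1*(-4)*conj(-2) + 2*(-1)*conj(1) + 2*(1)*conj(-1) + 3*(0)*conj(0) + 3*(0)*conj(0)]
      = (1/12)[(8) + (8) + (-2) + (-2) + (0) + (0)] = 12/12 = 1
  <chi_6*chi_5, chi_6> = (1/12)[1*(4)*conj(2) + 1*(-4)*conj(2) + 2*(-1)*conj(-1) + 2*(1)*conj(-1) + 3*(0)*conj(0) + 3*(0)*conj(0)]
      = (1/12)[(8) + (-8) + (2) + (-2) + (0) + (0)] = 0/12 = 0
Hence the multiplicities are chi_3: 1, chi_4: 1, chi_5: 1. Dimension check: dim(chi_6)*dim(chi_5) = 2*2 = 4 and sum (mult * dim) = 1*1 + 1*1 + 1*2 = 4.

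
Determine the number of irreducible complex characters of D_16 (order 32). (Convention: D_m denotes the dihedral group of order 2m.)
11

Proof sketch: The number of irreducible complex representations of a finite group equals its number of conjugacy classes. D_16 has 11 conjugacy classes (n/2 + 3 for n even), so D_16 (order 32) has exactly 11 irreducible complex representations.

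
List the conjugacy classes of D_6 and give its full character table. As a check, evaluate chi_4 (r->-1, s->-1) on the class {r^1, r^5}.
Conjugacy classes: {e} of size 1, {r^3} of size 1, {r^1, r^5} of size 2, {r^2, r^4} of size 2, {s, sr^2, ...} of size 3, {sr, sr^3, ...} of size 3.
Character table:
  irrep \ class              {e} (size 1)  {r^3} (size 1)  {r^1, r^5} (size 2)  {r^2, r^4} (size 2)  {s, sr^2, ...} (size 3)  {sr, sr^3, ...} (size 3)
  chi_1 (triv)               1             1               1                    1                    1                        1                       
  chi_2 (sign: r->1, s->-1)  1             1               1                    1                    -1                       -1                      
  chi_3 (r->-1, s->1)        1             -1              -1                   1                    1                        -1                      
  chi_4 (r->-1, s->-1)       1             -1              -1                   1                    -1                       1                       
  chi_5 (2d, j=1)            2             -2              1                    -1                   0                        0                       
  chi_6 (2d, j=2)            2             2               -1                   -1                   0                        0                       

Spot check: chi_4 (r->-1, s->-1) on {r^1, r^5} = -1.

D_6 has order 2*6 = 12 with 6 conjugacy classes, hence 6 irreducibles. Sum of squared dims 1 + 1 + 1 + 1 + 4 + 4 = 12 = |G|. Linear characters come from the abelianisation; the 2-dimensional irreps have character r^k -> 2*cos(2*pi*j*k/6), reflections -> 0.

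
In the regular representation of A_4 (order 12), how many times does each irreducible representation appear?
Each irreducible V_i of dimension d_i appears with multiplicity d_i, i.e. rho_reg = (direct sum over all irreducibles V_i) d_i V_i. The irreducible dimensions for A_4 are 1, 1, 1, 3: 3 irreducibles of dimension 1, each with multiplicity 1; 1 irreducible of dimension 3, with multiplicity 3. Total dimension 3*1*1 + 1*3*3 = 12 = |G|.

Justification: General theorem: in the regular representation of a finite group G, each irreducible appears with multiplicity equal to its dimension. Check: dim(rho_reg) = sum d_i^2 = 1 + 1 + 1 + 9 = 12 = |G|.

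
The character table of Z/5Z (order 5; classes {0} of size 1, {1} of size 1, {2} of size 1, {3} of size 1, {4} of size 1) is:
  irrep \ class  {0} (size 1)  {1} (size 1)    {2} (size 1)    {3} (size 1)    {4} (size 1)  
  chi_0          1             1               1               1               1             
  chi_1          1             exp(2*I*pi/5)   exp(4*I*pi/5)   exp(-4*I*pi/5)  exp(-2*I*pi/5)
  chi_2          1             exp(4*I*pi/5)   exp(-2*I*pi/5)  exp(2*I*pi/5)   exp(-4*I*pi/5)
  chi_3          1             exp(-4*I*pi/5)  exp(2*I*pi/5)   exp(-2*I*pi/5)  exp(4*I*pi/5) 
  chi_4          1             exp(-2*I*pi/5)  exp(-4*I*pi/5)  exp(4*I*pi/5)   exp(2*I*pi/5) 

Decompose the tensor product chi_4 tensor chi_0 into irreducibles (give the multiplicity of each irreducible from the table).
chi_4 tensor chi_0 = chi_4 (all other irreducibles have multiplicity 0).

Proof sketch: The character of a tensor product is the pointwise product (chi_4 * chi_0)(C) = chi_4(C) * chi_0(C):
  {0}: (1)*(1), {1}: (exp(-2*I*pi/5))*(1), {2}: (exp(-4*I*pi/5))*(1), {3}: (exp(4*I*pi/5))*(1), {4}: (exp(2*I*pi/5))*(1)
so (chi_4 * chi_0) takes values
  {0} -> 1, {1} -> exp(-2*I*pi/5), {2} -> exp(-4*I*pi/5), {3} -> exp(4*I*pi/5), {4} -> exp(2*I*pi/5).
Now take the inner product of this character with each irreducible chi from the table, <chi_4*chi_0, chi> = (1/5) sum_C |C| (chi_4*chi_0)(C) conj(chi(C)):
  <chi_4*chi_0, chi_0> = (1/5)[1*(1)*conj(1) + 1*(exp(-2*I*pi/5))*conj(1) + 1*(exp(-4*I*pi/5))*conj(1) + 1*(exp(4*I*pi/5))*conj(1) + 1*(exp(2*I*pi/5))*conj(1)]
      = (1/5)[(1) + (exp(-2*I*pi/5)) + (exp(-4*I*pi/5)) + (exp(4*I*pi/5)) + (exp(2*I*pi/5))] = 0/5 = 0
  <chi_4*chi_0, chi_1> = (1/5)[1*(1)*conj(1) + 1*(exp(-2*I*pi/5))*conj(exp(2*I*pi/5)) + 1*(exp(-4*I*pi/5))*conj(exp(4*I*pi/5)) + 1*(exp(4*I*pi/5))*conj(exp(-4*I*pi/5)) + 1*(exp(2*I*pi/5))*conj(exp(-2*I*pi/5))]
      = (1/5)[(1) + (exp(-4*I*pi/5)) + (exp(2*I*pi/5)) + (exp(-2*I*pi/5)) + (exp(4*I*pi/5))] = 0/5 = 0
  <chi_4*chi_0, chi_2> = (1/5)[1*(1)*conj(1) + 1*(exp(-2*I*pi/5))*conj(exp(4*I*pi/5)) + 1*(exp(-4*I*pi/5))*conj(exp(-2*I*pi/5)) + 1*(exp(4*I*pi/5))*conj(exp(2*I*pi/5)) + 1*(exp(2*I*pi/5))*conj(exp(-4*I*pi/5))]
      = (1/5)[(1) + (exp(4*I*pi/5)) + (exp(-2*I*pi/5)) + (exp(2*I*pi/5)) + (exp(-4*I*pi/5))] = 0/5 = 0
  <chi_4*chi_0, chi_3> = (1/5)[1*(1)*conj(1) + 1*(exp(-2*I*pi/5))*conj(exp(-4*I*pi/5)) + 1*(exp(-4*I*pi/5))*conj(exp(2*I*pi/5)) + 1*(exp(4*I*pi/5))*conj(exp(-2*I*pi/5)) + 1*(exp(2*I*pi/5))*conj(exp(4*I*pi/5))]
      = (1/5)[(1) + (exp(2*I*pi/5)) + (exp(4*I*pi/5)) + (exp(-4*I*pi/5)) + (exp(-2*I*pi/5))] = 0/5 = 0
  <chi_4*chi_0, chi_4> = (1/5)[1*(1)*conj(1) + 1*(exp(-2*I*pi/5))*conj(exp(-2*I*pi/5)) + 1*(exp(-4*I*pi/5))*conj(exp(-4*I*pi/5)) + 1*(exp(4*I*pi/5))*conj(exp(4*I*pi/5)) + 1*(exp(2*I*pi/5))*conj(exp(2*I*pi/5))]
      = (1/5)[(1) + (1) + (1) + (1) + (1)] = 5/5 = 1
(Exp terms are combined using exp(i*s)*conj(exp(i*t)) = exp(i*(s-t)), and sums of them are collapsed using the identity that for every m > 1 the m distinct m-th roots of unity sum to 0, e.g. 1 + exp(2*I*pi/3) + exp(-2*I*pi/3) = 0.)
Hence the multiplicities are chi_4: 1. Dimension check: dim(chi_4)*dim(chi_0) = 1*1 = 1 and sum (mult * dim) = 1*1 = 1.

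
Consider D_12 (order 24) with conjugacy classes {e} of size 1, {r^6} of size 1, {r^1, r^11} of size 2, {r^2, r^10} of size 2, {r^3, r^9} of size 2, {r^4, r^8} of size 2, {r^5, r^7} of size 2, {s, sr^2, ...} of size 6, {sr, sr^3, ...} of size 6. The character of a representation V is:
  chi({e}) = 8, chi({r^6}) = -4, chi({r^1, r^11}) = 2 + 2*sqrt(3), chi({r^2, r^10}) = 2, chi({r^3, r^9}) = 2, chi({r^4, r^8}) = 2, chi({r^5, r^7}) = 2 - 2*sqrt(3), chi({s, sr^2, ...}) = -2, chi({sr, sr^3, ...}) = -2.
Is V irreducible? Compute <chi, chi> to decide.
Not irreducible (reducible): <chi, chi> = 9 > 1.

<chi, chi> = (1/|G|) sum_C |C| * |chi(C)|^2 = (1/24)[1*|8|^2 + 1*|-4|^2 + 2*|2 + 2*sqrt(3)|^2 + 2*|2|^2 + 2*|2|^2 + 2*|2|^2 + 2*|2 - 2*sqrt(3)|^2 + 6*|-2|^2 + 6*|-2|^2]
  = (1/24)[(64) + (16) + (16*sqrt(3) + 32) + (8) + (8) + (8) + (32 - 16*sqrt(3)) + (24) + (24)] = 216/24 = 9.
A character is irreducible iff <chi, chi> = 1, so this representation is reducible.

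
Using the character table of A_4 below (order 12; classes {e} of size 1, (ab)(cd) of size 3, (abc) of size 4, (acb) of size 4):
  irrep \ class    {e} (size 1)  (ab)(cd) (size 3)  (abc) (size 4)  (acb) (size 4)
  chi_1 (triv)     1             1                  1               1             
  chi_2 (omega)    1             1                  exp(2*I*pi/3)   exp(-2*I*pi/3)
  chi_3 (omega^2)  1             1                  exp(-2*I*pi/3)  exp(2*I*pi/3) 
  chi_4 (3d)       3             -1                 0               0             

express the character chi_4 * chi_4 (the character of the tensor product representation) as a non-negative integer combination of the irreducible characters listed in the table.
chi_4 tensor chi_4 = chi_1 + chi_2 + chi_3 + 2*chi_4 (all other irreducibles have multiplicity 0).

Argument: The character of a tensor product is the pointwise product (chi_4 * chi_4)(C) = chi_4(C) * chi_4(C):
  {e}: (3)*(3), (ab)(cd): (-1)*(-1), (abc): (0)*(0), (acb): (0)*(0)
so (chi_4 * chi_4) takes values
  {e} -> 9, (ab)(cd) -> 1, (abc) -> 0, (acb) -> 0.
Now take the inner product of this character with each irreducible chi from the table, <chi_4*chi_4, chi> = (1/12) sum_C |C| (chi_4*chi_4)(C) conj(chi(C)):
  <chi_4*chi_4, chi_1> = (1/12)[1*(9)*conj(1) + 3*(1)*conj(1) + 4*(0)*conj(1) + 4*(0)*conj(1)]
      = (1/12)[(9) + (3) + (0) + (0)] = 12/12 = 1
  <chi_4*chi_4, chi_2> = (1/12)[1*(9)*conj(1) + 3*(1)*conj(1) + 4*(0)*conj(exp(2*I*pi/3)) + 4*(0)*conj(exp(-2*I*pi/3))]
      = (1/12)[(9) + (3) + (0) + (0)] = 12/12 = 1
  <chi_4*chi_4, chi_3> = (1/12)[1*(9)*conj(1) + 3*(1)*conj(1) + 4*(0)*conj(exp(-2*I*pi/3)) + 4*(0)*conj(exp(2*I*pi/3))]
      = (1/12)[(9) + (3) + (0) + (0)] = 12/12 = 1
  <chi_4*chi_4, chi_4> = (1/12)[1*(9)*conj(3) + 3*(1)*conj(-1) + 4*(0)*conj(0) + 4*(0)*conj(0)]
      = (1/12)[(27) + (-3) + (0) + (0)] = 24/12 = 2
(Exp terms are combined using exp(i*s)*conj(exp(i*t)) = exp(i*(s-t)), and sums of them are collapsed using the identity that for every m > 1 the m distinct m-th roots of unity sum to 0, e.g. 1 + exp(2*I*pi/3) + exp(-2*I*pi/3) = 0.)
Hence the multiplicities are chi_1: 1, chi_2: 1, chi_3: 1, chi_4: 2. Dimension check: dim(chi_4)*dim(chi_4) = 3*3 = 9 and sum (mult * dim) = 1*1 + 1*1 + 1*1 + 2*3 = 9.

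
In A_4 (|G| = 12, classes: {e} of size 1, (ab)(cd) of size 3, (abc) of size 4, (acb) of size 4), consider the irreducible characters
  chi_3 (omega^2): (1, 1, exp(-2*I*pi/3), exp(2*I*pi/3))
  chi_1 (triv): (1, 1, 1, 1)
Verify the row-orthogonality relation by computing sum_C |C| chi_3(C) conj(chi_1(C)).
Sum = 0; so <chi_3, chi_1> = 0 (distinct irreducibles are orthogonal).

Derivation: Compute term by term over conjugacy classes (|C| * chi_3(C) * conj(chi_1(C))):
  1*(1)*conj(1) + 3*(1)*conj(1) + 4*(exp(-2*I*pi/3))*conj(1) + 4*(exp(2*I*pi/3))*conj(1)
  = (1) + (3) + (4*exp(-2*I*pi/3)) + (4*exp(2*I*pi/3))
  = 0.
(Exp terms are combined using exp(i*s)*conj(exp(i*t)) = exp(i*(s-t)), and sums of them are collapsed using the identity that for every m > 1 the m distinct m-th roots of unity sum to 0, e.g. 1 + exp(2*I*pi/3) + exp(-2*I*pi/3) = 0.)
Dividing by |G| = 12 gives 0/12 = 0, matching the row-orthogonality relation <chi_3, chi_1> = [chi_3 = chi_1].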